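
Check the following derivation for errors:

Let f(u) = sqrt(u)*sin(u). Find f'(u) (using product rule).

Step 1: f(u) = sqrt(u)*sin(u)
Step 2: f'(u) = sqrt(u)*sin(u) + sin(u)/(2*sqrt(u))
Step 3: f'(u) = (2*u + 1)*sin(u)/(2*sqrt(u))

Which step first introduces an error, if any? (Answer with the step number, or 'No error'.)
Step 2

Step 2 is incorrect due to a wrong trig function.
The step shows: sqrt(u)*sin(u) + sin(u)/(2*sqrt(u))
The correct value should be: sqrt(u)*cos(u) + sin(u)/(2*sqrt(u))

Explanation: cos(u) was incorrectly written as sin(u): the term sqrt(u)*cos(u) was incorrectly written as sqrt(u)*sin(u)
The later steps are derived from this incorrect expression, so the error originates in Step 2.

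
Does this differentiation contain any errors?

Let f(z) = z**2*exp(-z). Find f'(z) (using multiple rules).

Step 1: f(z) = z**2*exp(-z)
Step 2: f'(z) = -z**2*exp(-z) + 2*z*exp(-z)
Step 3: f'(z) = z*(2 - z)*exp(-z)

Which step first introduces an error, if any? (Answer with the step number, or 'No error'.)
No error

All steps in this derivation are correct.
The final answer f'(z) = z*(2 - z)*exp(-z) is valid.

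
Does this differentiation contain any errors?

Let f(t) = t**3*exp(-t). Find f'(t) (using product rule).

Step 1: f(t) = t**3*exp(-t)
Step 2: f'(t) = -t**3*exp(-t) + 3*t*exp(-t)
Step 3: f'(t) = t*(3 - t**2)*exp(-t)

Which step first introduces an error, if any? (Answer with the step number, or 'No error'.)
Step 2

Step 2 is incorrect due to a wrong exponent.
The step shows: -t**3*exp(-t) + 3*t*exp(-t)
The correct value should be: -t**3*exp(-t) + 3*t**2*exp(-t)

Explanation: The exponent 2 on t was incorrectly written as 1: the term 3*t**2*exp(-t) was incorrectly written as 3*t*exp(-t)
The later steps are derived from this incorrect expression, so the error originates in Step 2.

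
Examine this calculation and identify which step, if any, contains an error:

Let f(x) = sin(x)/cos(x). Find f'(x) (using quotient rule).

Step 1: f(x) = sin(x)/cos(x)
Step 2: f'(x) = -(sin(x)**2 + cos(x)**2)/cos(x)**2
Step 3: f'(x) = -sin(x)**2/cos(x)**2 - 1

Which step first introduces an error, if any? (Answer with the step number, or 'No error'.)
Step 2

Step 2 is incorrect due to a sign flip.
The step shows: -(sin(x)**2 + cos(x)**2)/cos(x)**2
The correct value should be: (sin(x)**2 + cos(x)**2)/cos(x)**2

Explanation: The sign of the whole expression was flipped: the term (sin(x)**2 + cos(x)**2)/cos(x)**2 was incorrectly written as -(sin(x)**2 + cos(x)**2)/cos(x)**2
The later steps are derived from this incorrect expression, so the error originates in Step 2.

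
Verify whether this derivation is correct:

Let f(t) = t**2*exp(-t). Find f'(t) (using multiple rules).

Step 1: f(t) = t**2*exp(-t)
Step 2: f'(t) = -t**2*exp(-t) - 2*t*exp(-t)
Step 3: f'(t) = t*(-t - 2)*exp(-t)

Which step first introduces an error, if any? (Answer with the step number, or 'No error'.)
Step 2

Step 2 is incorrect due to a sign flip.
The step shows: -t**2*exp(-t) - 2*t*exp(-t)
The correct value should be: -t**2*exp(-t) + 2*t*exp(-t)

Explanation: The sign of one term was flipped: the term 2*t*exp(-t) was incorrectly written as -2*t*exp(-t)
The later steps are derived from this incorrect expression, so the error originates in Step 2.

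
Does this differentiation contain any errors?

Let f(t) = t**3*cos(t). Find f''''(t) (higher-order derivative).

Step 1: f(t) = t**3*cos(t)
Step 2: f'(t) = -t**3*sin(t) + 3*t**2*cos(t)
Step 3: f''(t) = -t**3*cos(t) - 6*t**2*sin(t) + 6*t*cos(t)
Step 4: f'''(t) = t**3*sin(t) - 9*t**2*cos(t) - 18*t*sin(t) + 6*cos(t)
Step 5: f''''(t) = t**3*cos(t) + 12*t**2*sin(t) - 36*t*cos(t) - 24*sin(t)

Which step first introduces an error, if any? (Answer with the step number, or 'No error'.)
No error

All steps in this derivation are correct.
The final answer f''''(t) = t**3*cos(t) + 12*t**2*sin(t) - 36*t*cos(t) - 24*sin(t) is valid.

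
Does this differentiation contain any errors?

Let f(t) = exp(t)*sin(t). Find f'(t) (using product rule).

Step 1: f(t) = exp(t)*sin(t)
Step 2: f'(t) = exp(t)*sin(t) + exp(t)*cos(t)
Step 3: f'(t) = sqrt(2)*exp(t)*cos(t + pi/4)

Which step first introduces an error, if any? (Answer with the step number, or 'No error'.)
Step 3

Step 3 is incorrect due to a wrong trig function.
The step shows: sqrt(2)*exp(t)*cos(t + pi/4)
The correct value should be: sqrt(2)*exp(t)*sin(t + pi/4)

Explanation: sin(t + pi/4) was incorrectly written as cos(t + pi/4): the term sqrt(2)*exp(t)*sin(t + pi/4) was incorrectly written as sqrt(2)*exp(t)*cos(t + pi/4)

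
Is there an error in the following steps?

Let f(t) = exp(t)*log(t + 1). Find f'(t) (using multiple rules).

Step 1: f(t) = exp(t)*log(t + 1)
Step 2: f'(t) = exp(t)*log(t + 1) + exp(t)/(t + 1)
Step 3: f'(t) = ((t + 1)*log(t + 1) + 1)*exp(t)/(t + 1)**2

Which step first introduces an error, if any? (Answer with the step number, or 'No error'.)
Step 3

Step 3 is incorrect due to a wrong exponent.
The step shows: ((t + 1)*log(t + 1) + 1)*exp(t)/(t + 1)**2
The correct value should be: ((t + 1)*log(t + 1) + 1)*exp(t)/(t + 1)

Explanation: The exponent -1 on t + 1 was incorrectly written as -2: the term ((t + 1)*log(t + 1) + 1)*exp(t)/(t + 1) was incorrectly written as ((t + 1)*log(t + 1) + 1)*exp(t)/(t + 1)**2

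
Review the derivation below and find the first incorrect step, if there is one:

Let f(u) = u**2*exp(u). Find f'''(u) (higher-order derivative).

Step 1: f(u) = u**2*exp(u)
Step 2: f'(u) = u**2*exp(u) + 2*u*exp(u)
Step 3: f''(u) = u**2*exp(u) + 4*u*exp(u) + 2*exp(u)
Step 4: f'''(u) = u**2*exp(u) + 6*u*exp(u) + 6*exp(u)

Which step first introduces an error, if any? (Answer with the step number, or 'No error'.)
No error

All steps in this derivation are correct.
The final answer f'''(u) = u**2*exp(u) + 6*u*exp(u) + 6*exp(u) is valid.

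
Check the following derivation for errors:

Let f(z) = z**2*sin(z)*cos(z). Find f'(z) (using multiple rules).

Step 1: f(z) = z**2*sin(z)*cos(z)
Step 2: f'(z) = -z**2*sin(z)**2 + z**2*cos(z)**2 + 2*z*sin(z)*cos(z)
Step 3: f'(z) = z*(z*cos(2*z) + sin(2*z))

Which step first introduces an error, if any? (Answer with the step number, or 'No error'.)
No error

All steps in this derivation are correct.
The final answer f'(z) = z*(z*cos(2*z) + sin(2*z)) is valid.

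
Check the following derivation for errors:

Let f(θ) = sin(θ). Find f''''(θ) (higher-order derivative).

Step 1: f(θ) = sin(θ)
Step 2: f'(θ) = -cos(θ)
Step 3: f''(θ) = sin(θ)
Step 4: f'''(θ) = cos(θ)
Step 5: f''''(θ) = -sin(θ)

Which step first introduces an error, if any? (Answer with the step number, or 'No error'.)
Step 2

Step 2 is incorrect due to a sign flip.
The step shows: -cos(θ)
The correct value should be: cos(θ)

Explanation: The sign of the whole expression was flipped: the term cos(θ) was incorrectly written as -cos(θ)
The later steps are derived from this incorrect expression, so the error originates in Step 2.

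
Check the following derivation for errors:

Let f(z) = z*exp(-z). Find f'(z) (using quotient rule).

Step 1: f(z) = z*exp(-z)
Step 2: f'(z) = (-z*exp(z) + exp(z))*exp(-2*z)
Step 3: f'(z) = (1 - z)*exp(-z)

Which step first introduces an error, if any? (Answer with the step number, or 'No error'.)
No error

All steps in this derivation are correct.
The final answer f'(z) = (1 - z)*exp(-z) is valid.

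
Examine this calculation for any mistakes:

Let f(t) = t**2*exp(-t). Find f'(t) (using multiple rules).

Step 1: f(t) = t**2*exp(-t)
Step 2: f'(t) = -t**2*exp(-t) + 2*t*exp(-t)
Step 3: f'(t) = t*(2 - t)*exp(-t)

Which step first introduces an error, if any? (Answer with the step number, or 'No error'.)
No error

All steps in this derivation are correct.
The final answer f'(t) = t*(2 - t)*exp(-t) is valid.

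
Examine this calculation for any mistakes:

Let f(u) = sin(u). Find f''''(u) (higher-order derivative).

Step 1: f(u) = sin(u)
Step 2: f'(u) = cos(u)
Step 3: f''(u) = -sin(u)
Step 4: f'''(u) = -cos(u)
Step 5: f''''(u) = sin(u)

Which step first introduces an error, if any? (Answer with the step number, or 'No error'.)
No error

All steps in this derivation are correct.
The final answer f''''(u) = sin(u) is valid.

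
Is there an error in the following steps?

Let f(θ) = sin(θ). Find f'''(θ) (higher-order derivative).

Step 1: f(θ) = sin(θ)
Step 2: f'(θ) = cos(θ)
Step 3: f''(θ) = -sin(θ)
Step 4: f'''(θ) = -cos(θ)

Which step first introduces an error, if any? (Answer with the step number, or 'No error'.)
No error

All steps in this derivation are correct.
The final answer f'''(θ) = -cos(θ) is valid.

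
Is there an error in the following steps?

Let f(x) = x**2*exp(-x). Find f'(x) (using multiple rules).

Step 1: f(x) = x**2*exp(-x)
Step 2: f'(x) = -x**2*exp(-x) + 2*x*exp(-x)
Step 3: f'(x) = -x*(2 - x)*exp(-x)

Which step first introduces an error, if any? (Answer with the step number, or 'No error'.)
Step 3

Step 3 is incorrect due to a sign flip.
The step shows: -x*(2 - x)*exp(-x)
The correct value should be: x*(2 - x)*exp(-x)

Explanation: The sign of the whole expression was flipped: the term x*(2 - x)*exp(-x) was incorrectly written as -x*(2 - x)*exp(-x)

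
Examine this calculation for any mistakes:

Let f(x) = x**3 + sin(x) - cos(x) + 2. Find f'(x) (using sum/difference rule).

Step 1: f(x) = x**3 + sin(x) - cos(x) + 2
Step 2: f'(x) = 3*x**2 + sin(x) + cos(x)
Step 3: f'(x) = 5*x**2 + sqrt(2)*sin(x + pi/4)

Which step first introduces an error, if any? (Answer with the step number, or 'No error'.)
Step 3

Step 3 is incorrect due to a wrong coefficient.
The step shows: 5*x**2 + sqrt(2)*sin(x + pi/4)
The correct value should be: 3*x**2 + sqrt(2)*sin(x + pi/4)

Explanation: The coefficient 3 was incorrectly written as 5: the term 3*x**2 was incorrectly written as 5*x**2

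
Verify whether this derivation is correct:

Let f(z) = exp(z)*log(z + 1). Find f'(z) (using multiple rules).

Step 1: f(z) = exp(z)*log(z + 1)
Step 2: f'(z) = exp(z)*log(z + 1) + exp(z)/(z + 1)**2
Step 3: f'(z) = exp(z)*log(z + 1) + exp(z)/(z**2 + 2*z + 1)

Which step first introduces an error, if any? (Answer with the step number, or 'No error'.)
Step 2

Step 2 is incorrect due to a wrong exponent.
The step shows: exp(z)*log(z + 1) + exp(z)/(z + 1)**2
The correct value should be: exp(z)*log(z + 1) + exp(z)/(z + 1)

Explanation: The exponent -1 on z + 1 was incorrectly written as -2: the term exp(z)/(z + 1) was incorrectly written as exp(z)/(z + 1)**2
The later steps are derived from this incorrect expression, so the error originates in Step 2.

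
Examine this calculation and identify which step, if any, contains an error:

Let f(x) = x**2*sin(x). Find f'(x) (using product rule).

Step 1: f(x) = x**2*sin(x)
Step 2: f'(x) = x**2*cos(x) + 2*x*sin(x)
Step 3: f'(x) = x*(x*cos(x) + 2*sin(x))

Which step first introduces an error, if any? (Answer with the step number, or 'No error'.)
No error

All steps in this derivation are correct.
The final answer f'(x) = x*(x*cos(x) + 2*sin(x)) is valid.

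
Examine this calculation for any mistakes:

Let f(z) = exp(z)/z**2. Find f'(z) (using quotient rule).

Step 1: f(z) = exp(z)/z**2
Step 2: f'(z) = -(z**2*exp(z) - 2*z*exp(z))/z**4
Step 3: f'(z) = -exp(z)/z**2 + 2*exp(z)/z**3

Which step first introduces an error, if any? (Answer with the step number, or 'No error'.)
Step 2

Step 2 is incorrect due to a sign flip.
The step shows: -(z**2*exp(z) - 2*z*exp(z))/z**4
The correct value should be: (z**2*exp(z) - 2*z*exp(z))/z**4

Explanation: The sign of the whole expression was flipped: the term (z**2*exp(z) - 2*z*exp(z))/z**4 was incorrectly written as -(z**2*exp(z) - 2*z*exp(z))/z**4
The later steps are derived from this incorrect expression, so the error originates in Step 2.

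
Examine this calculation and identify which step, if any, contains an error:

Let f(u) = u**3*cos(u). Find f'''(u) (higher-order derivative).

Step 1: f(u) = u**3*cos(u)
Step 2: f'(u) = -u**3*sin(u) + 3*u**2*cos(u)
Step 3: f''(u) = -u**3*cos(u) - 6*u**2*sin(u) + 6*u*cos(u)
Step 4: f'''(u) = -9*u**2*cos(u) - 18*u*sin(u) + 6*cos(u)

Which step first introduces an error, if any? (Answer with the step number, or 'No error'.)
Step 4

Step 4 is incorrect due to a dropped term.
The step shows: -9*u**2*cos(u) - 18*u*sin(u) + 6*cos(u)
The correct value should be: u**3*sin(u) - 9*u**2*cos(u) - 18*u*sin(u) + 6*cos(u)

Explanation: A term was dropped: the term u**3*sin(u) was incorrectly omitted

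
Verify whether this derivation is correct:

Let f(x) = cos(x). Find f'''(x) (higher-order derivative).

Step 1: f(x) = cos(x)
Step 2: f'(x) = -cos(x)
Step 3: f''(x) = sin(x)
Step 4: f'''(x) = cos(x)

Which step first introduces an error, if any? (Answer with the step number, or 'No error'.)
Step 2

Step 2 is incorrect due to a wrong trig function.
The step shows: -cos(x)
The correct value should be: -sin(x)

Explanation: sin(x) was incorrectly written as cos(x): the term -sin(x) was incorrectly written as -cos(x)
The later steps are derived from this incorrect expression, so the error originates in Step 2.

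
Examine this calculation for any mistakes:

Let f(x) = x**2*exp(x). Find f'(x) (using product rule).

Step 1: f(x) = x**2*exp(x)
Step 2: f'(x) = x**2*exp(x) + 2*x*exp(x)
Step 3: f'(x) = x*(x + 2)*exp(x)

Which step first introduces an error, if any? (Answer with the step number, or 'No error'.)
No error

All steps in this derivation are correct.
The final answer f'(x) = x*(x + 2)*exp(x) is valid.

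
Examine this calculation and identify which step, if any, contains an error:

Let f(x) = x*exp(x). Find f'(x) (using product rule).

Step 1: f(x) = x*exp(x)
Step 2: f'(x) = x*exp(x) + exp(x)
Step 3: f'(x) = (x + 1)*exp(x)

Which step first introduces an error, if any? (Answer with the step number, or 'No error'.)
No error

All steps in this derivation are correct.
The final answer f'(x) = (x + 1)*exp(x) is valid.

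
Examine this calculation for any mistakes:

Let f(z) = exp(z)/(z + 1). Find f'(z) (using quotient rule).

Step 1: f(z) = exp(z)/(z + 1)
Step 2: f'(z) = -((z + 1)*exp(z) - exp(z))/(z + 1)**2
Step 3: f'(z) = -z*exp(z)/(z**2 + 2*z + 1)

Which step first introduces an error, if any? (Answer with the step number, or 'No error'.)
Step 2

Step 2 is incorrect due to a sign flip.
The step shows: -((z + 1)*exp(z) - exp(z))/(z + 1)**2
The correct value should be: ((z + 1)*exp(z) - exp(z))/(z + 1)**2

Explanation: The sign of the whole expression was flipped: the term ((z + 1)*exp(z) - exp(z))/(z + 1)**2 was incorrectly written as -((z + 1)*exp(z) - exp(z))/(z + 1)**2
The later steps are derived from this incorrect expression, so the error originates in Step 2.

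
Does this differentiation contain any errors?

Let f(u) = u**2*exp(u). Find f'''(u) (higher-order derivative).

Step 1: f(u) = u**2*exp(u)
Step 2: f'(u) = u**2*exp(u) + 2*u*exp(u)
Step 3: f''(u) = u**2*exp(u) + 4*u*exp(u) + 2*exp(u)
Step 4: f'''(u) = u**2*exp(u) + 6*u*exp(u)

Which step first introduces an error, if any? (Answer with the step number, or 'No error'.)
Step 4

Step 4 is incorrect due to a dropped term.
The step shows: u**2*exp(u) + 6*u*exp(u)
The correct value should be: u**2*exp(u) + 6*u*exp(u) + 6*exp(u)

Explanation: A term was dropped: the term 6*exp(u) was incorrectly omitted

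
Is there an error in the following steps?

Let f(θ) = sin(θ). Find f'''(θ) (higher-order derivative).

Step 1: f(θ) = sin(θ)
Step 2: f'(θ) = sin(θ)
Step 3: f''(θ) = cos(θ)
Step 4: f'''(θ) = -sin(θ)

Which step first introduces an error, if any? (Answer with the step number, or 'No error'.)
Step 2

Step 2 is incorrect due to a wrong trig function.
The step shows: sin(θ)
The correct value should be: cos(θ)

Explanation: cos(θ) was incorrectly written as sin(θ): the term cos(θ) was incorrectly written as sin(θ)
The later steps are derived from this incorrect expression, so the error originates in Step 2.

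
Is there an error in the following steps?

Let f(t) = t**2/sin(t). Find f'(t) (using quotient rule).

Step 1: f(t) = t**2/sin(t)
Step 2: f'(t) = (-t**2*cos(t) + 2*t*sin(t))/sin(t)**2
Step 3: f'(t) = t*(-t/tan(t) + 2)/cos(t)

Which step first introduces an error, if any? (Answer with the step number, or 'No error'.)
Step 3

Step 3 is incorrect due to a wrong trig function.
The step shows: t*(-t/tan(t) + 2)/cos(t)
The correct value should be: t*(-t/tan(t) + 2)/sin(t)

Explanation: sin(t) was incorrectly written as cos(t): the term t*(-t/tan(t) + 2)/sin(t) was incorrectly written as t*(-t/tan(t) + 2)/cos(t)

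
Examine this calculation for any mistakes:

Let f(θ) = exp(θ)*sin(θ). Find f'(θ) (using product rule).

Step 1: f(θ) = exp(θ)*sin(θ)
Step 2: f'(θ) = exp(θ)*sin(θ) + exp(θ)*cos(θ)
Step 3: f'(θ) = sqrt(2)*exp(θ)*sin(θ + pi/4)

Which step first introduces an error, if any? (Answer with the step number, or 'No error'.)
No error

All steps in this derivation are correct.
The final answer f'(θ) = sqrt(2)*exp(θ)*sin(θ + pi/4) is valid.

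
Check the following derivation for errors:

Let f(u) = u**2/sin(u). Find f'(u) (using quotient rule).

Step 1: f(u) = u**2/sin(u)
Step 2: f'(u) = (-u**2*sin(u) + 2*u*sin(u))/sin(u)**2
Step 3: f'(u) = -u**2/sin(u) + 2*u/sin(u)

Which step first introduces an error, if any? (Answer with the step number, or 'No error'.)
Step 2

Step 2 is incorrect due to a wrong trig function.
The step shows: (-u**2*sin(u) + 2*u*sin(u))/sin(u)**2
The correct value should be: (-u**2*cos(u) + 2*u*sin(u))/sin(u)**2

Explanation: cos(u) was incorrectly written as sin(u): the term (-u**2*cos(u) + 2*u*sin(u))/sin(u)**2 was incorrectly written as (-u**2*sin(u) + 2*u*sin(u))/sin(u)**2
The later steps are derived from this incorrect expression, so the error originates in Step 2.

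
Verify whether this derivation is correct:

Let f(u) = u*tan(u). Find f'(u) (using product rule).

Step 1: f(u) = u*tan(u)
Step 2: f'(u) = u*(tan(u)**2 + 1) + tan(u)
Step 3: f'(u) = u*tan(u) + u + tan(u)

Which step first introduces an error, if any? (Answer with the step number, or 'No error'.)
Step 3

Step 3 is incorrect due to a wrong exponent.
The step shows: u*tan(u) + u + tan(u)
The correct value should be: u*tan(u)**2 + u + tan(u)

Explanation: The exponent 2 on tan(u) was incorrectly written as 1: the term u*tan(u)**2 was incorrectly written as u*tan(u)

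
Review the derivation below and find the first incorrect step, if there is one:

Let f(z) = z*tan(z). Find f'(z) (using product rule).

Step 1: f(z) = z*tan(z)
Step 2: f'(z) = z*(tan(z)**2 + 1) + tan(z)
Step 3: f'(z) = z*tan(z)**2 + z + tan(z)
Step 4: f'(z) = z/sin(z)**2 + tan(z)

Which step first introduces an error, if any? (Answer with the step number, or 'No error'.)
Step 4

Step 4 is incorrect due to a wrong trig function.
The step shows: z/sin(z)**2 + tan(z)
The correct value should be: z/cos(z)**2 + tan(z)

Explanation: cos(z) was incorrectly written as sin(z): the term z/cos(z)**2 was incorrectly written as z/sin(z)**2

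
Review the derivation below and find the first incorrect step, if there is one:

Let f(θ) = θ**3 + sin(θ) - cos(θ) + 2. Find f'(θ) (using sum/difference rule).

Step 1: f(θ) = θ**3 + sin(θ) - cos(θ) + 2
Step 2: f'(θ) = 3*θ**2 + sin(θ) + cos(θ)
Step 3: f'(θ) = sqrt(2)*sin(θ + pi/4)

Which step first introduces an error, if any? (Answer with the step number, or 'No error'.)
Step 3

Step 3 is incorrect due to a dropped term.
The step shows: sqrt(2)*sin(θ + pi/4)
The correct value should be: 3*θ**2 + sqrt(2)*sin(θ + pi/4)

Explanation: A term was dropped: the term 3*θ**2 was incorrectly omitted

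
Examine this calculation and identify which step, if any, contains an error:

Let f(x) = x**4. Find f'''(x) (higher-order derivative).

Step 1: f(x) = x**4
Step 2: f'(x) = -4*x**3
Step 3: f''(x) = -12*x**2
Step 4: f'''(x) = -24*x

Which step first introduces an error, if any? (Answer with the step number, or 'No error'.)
Step 2

Step 2 is incorrect due to a sign flip.
The step shows: -4*x**3
The correct value should be: 4*x**3

Explanation: The sign of the whole expression was flipped: the term 4*x**3 was incorrectly written as -4*x**3
The later steps are derived from this incorrect expression, so the error originates in Step 2.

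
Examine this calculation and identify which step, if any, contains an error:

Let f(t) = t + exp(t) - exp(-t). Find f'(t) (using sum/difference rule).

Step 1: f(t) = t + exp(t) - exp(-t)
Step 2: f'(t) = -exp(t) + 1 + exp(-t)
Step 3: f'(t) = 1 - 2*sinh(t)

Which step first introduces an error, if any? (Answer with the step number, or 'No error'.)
Step 2

Step 2 is incorrect due to a sign flip.
The step shows: -exp(t) + 1 + exp(-t)
The correct value should be: exp(t) + 1 + exp(-t)

Explanation: The sign of one term was flipped: the term exp(t) was incorrectly written as -exp(t)
The later steps are derived from this incorrect expression, so the error originates in Step 2.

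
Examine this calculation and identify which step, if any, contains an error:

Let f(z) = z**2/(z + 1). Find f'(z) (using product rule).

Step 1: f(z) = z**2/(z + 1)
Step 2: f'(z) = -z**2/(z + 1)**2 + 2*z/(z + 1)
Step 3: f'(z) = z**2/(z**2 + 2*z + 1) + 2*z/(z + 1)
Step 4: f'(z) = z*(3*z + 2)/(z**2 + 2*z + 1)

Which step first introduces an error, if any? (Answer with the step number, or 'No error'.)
Step 3

Step 3 is incorrect due to a sign flip.
The step shows: z**2/(z**2 + 2*z + 1) + 2*z/(z + 1)
The correct value should be: -z**2/(z**2 + 2*z + 1) + 2*z/(z + 1)

Explanation: The sign of one term was flipped: the term -z**2/(z**2 + 2*z + 1) was incorrectly written as z**2/(z**2 + 2*z + 1)
The later steps are derived from this incorrect expression, so the error originates in Step 3.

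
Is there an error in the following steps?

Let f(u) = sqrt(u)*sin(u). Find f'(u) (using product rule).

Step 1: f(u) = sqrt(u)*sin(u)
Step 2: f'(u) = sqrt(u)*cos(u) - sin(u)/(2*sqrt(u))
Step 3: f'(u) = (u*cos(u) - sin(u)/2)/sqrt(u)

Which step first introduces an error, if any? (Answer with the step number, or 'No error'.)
Step 2

Step 2 is incorrect due to a sign flip.
The step shows: sqrt(u)*cos(u) - sin(u)/(2*sqrt(u))
The correct value should be: sqrt(u)*cos(u) + sin(u)/(2*sqrt(u))

Explanation: The sign of one term was flipped: the term sin(u)/(2*sqrt(u)) was incorrectly written as -sin(u)/(2*sqrt(u))
The later steps are derived from this incorrect expression, so the error originates in Step 2.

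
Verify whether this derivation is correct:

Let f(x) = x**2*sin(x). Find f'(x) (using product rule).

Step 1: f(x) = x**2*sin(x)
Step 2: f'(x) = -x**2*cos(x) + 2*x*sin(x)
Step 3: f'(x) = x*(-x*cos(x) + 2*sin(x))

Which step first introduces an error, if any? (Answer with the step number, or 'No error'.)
Step 2

Step 2 is incorrect due to a sign flip.
The step shows: -x**2*cos(x) + 2*x*sin(x)
The correct value should be: x**2*cos(x) + 2*x*sin(x)

Explanation: The sign of one term was flipped: the term x**2*cos(x) was incorrectly written as -x**2*cos(x)
The later steps are derived from this incorrect expression, so the error originates in Step 2.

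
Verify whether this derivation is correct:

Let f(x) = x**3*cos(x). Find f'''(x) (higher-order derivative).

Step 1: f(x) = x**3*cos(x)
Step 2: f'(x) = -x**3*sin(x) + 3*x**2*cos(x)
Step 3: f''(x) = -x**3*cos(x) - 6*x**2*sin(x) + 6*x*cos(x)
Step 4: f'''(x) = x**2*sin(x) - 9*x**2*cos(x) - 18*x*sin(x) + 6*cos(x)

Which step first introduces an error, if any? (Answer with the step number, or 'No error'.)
Step 4

Step 4 is incorrect due to a wrong exponent.
The step shows: x**2*sin(x) - 9*x**2*cos(x) - 18*x*sin(x) + 6*cos(x)
The correct value should be: x**3*sin(x) - 9*x**2*cos(x) - 18*x*sin(x) + 6*cos(x)

Explanation: The exponent 3 on x was incorrectly written as 2: the term x**3*sin(x) was incorrectly written as x**2*sin(x)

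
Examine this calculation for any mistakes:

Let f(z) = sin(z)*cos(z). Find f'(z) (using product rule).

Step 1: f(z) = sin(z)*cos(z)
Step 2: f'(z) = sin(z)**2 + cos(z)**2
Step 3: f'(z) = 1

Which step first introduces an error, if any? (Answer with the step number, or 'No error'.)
Step 2

Step 2 is incorrect due to a sign flip.
The step shows: sin(z)**2 + cos(z)**2
The correct value should be: -sin(z)**2 + cos(z)**2

Explanation: The sign of one term was flipped: the term -sin(z)**2 was incorrectly written as sin(z)**2
The later steps are derived from this incorrect expression, so the error originates in Step 2.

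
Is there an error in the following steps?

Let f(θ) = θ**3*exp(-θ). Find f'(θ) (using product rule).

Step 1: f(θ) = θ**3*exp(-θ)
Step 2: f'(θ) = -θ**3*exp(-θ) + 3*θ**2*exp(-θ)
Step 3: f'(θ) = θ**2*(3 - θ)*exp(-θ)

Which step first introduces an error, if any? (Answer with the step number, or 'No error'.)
No error

All steps in this derivation are correct.
The final answer f'(θ) = θ**2*(3 - θ)*exp(-θ) is valid.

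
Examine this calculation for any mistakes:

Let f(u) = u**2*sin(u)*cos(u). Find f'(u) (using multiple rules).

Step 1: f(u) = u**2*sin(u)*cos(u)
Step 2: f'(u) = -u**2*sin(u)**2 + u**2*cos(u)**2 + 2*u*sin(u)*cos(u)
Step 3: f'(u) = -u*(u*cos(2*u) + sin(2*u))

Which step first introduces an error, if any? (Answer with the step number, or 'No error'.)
Step 3

Step 3 is incorrect due to a sign flip.
The step shows: -u*(u*cos(2*u) + sin(2*u))
The correct value should be: u*(u*cos(2*u) + sin(2*u))

Explanation: The sign of the whole expression was flipped: the term u*(u*cos(2*u) + sin(2*u)) was incorrectly written as -u*(u*cos(2*u) + sin(2*u))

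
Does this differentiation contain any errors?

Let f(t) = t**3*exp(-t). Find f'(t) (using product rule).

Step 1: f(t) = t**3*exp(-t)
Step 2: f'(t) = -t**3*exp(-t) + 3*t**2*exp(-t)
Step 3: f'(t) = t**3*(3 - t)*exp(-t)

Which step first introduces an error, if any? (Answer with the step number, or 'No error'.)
Step 3

Step 3 is incorrect due to a wrong exponent.
The step shows: t**3*(3 - t)*exp(-t)
The correct value should be: t**2*(3 - t)*exp(-t)

Explanation: The exponent 2 on t was incorrectly written as 3: the term t**2*(3 - t)*exp(-t) was incorrectly written as t**3*(3 - t)*exp(-t)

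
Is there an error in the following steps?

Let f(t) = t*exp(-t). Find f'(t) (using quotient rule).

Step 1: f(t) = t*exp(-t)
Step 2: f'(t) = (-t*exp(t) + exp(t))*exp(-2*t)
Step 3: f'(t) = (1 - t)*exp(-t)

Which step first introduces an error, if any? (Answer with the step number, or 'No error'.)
No error

All steps in this derivation are correct.
The final answer f'(t) = (1 - t)*exp(-t) is valid.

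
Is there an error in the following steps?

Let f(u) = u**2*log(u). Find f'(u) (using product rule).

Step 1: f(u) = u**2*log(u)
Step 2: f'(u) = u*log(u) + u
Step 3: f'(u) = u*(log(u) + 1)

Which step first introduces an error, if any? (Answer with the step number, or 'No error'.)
Step 2

Step 2 is incorrect due to a wrong coefficient.
The step shows: u*log(u) + u
The correct value should be: 2*u*log(u) + u

Explanation: The coefficient 2 was incorrectly written as 1: the term 2*u*log(u) was incorrectly written as u*log(u)
The later steps are derived from this incorrect expression, so the error originates in Step 2.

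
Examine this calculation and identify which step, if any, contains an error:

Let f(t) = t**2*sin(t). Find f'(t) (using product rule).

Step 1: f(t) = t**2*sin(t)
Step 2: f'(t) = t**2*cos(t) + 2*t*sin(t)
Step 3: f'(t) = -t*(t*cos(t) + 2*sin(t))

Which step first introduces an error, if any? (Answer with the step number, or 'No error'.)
Step 3

Step 3 is incorrect due to a sign flip.
The step shows: -t*(t*cos(t) + 2*sin(t))
The correct value should be: t*(t*cos(t) + 2*sin(t))

Explanation: The sign of the whole expression was flipped: the term t*(t*cos(t) + 2*sin(t)) was incorrectly written as -t*(t*cos(t) + 2*sin(t))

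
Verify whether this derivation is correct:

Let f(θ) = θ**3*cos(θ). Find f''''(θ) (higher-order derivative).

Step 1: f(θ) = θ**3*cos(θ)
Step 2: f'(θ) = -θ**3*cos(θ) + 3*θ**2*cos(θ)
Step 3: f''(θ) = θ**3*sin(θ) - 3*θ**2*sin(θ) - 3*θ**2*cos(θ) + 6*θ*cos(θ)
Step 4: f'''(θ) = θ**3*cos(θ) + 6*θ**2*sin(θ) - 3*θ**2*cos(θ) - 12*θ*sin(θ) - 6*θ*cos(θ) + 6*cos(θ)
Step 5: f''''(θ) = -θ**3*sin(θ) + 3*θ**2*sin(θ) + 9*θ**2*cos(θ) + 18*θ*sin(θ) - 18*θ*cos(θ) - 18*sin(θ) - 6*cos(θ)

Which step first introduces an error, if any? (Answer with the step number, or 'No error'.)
Step 2

Step 2 is incorrect due to a wrong trig function.
The step shows: -θ**3*cos(θ) + 3*θ**2*cos(θ)
The correct value should be: -θ**3*sin(θ) + 3*θ**2*cos(θ)

Explanation: sin(θ) was incorrectly written as cos(θ): the term -θ**3*sin(θ) was incorrectly written as -θ**3*cos(θ)
The later steps are derived from this incorrect expression, so the error originates in Step 2.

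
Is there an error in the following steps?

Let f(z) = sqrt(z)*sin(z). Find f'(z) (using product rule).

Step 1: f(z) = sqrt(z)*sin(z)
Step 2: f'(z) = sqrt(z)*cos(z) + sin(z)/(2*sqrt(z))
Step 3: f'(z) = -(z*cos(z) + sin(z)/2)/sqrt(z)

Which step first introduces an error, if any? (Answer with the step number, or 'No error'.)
Step 3

Step 3 is incorrect due to a sign flip.
The step shows: -(z*cos(z) + sin(z)/2)/sqrt(z)
The correct value should be: (z*cos(z) + sin(z)/2)/sqrt(z)

Explanation: The sign of the whole expression was flipped: the term (z*cos(z) + sin(z)/2)/sqrt(z) was incorrectly written as -(z*cos(z) + sin(z)/2)/sqrt(z)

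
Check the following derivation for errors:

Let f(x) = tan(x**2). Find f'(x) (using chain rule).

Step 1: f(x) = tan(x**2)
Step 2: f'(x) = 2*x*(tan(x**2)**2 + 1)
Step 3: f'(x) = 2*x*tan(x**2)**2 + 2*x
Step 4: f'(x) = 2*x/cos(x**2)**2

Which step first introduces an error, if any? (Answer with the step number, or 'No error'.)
No error

All steps in this derivation are correct.
The final answer f'(x) = 2*x/cos(x**2)**2 is valid.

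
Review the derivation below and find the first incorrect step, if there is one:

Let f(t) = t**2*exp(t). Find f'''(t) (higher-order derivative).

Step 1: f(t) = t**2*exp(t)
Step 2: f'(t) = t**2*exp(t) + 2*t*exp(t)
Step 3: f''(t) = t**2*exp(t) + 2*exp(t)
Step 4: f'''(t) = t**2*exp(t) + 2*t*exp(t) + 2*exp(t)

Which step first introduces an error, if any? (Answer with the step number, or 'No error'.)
Step 3

Step 3 is incorrect due to a dropped term.
The step shows: t**2*exp(t) + 2*exp(t)
The correct value should be: t**2*exp(t) + 4*t*exp(t) + 2*exp(t)

Explanation: A term was dropped: the term 4*t*exp(t) was incorrectly omitted
The later steps are derived from this incorrect expression, so the error originates in Step 3.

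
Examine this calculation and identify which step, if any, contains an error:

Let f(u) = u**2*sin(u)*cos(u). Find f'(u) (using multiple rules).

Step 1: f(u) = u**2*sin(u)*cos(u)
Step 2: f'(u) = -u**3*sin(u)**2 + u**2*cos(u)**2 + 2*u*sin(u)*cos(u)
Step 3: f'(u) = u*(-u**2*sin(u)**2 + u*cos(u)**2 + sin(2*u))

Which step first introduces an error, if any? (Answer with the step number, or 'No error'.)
Step 2

Step 2 is incorrect due to a wrong exponent.
The step shows: -u**3*sin(u)**2 + u**2*cos(u)**2 + 2*u*sin(u)*cos(u)
The correct value should be: -u**2*sin(u)**2 + u**2*cos(u)**2 + 2*u*sin(u)*cos(u)

Explanation: The exponent 2 on u was incorrectly written as 3: the term -u**2*sin(u)**2 was incorrectly written as -u**3*sin(u)**2
The later steps are derived from this incorrect expression, so the error originates in Step 2.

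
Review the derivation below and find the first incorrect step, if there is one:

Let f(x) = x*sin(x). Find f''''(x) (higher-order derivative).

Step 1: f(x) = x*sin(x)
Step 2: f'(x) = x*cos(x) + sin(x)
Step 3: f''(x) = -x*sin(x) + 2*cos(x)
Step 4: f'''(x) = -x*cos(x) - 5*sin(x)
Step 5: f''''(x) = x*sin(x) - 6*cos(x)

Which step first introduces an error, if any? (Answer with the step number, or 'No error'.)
Step 4

Step 4 is incorrect due to a wrong coefficient.
The step shows: -x*cos(x) - 5*sin(x)
The correct value should be: -x*cos(x) - 3*sin(x)

Explanation: The coefficient -3 was incorrectly written as -5: the term -3*sin(x) was incorrectly written as -5*sin(x)
The later steps are derived from this incorrect expression, so the error originates in Step 4.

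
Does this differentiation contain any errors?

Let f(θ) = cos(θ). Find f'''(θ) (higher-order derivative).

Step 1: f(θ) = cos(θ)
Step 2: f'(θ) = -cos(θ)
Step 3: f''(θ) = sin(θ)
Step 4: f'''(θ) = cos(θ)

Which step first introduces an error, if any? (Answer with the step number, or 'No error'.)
Step 2

Step 2 is incorrect due to a wrong trig function.
The step shows: -cos(θ)
The correct value should be: -sin(θ)

Explanation: sin(θ) was incorrectly written as cos(θ): the term -sin(θ) was incorrectly written as -cos(θ)
The later steps are derived from this incorrect expression, so the error originates in Step 2.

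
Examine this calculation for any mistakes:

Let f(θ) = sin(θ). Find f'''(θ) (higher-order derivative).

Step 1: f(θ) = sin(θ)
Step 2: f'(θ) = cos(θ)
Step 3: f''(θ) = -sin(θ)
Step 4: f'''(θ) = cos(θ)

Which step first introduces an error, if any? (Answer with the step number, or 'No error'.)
Step 4

Step 4 is incorrect due to a sign flip.
The step shows: cos(θ)
The correct value should be: -cos(θ)

Explanation: The sign of the whole expression was flipped: the term -cos(θ) was incorrectly written as cos(θ)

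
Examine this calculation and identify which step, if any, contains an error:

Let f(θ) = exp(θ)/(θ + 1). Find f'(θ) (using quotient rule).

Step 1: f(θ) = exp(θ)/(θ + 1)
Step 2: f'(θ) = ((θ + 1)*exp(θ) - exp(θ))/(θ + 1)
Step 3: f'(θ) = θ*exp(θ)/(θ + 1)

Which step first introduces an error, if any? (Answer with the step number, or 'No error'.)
Step 2

Step 2 is incorrect due to a wrong exponent.
The step shows: ((θ + 1)*exp(θ) - exp(θ))/(θ + 1)
The correct value should be: ((θ + 1)*exp(θ) - exp(θ))/(θ + 1)**2

Explanation: The exponent -2 on θ + 1 was incorrectly written as -1: the term ((θ + 1)*exp(θ) - exp(θ))/(θ + 1)**2 was incorrectly written as ((θ + 1)*exp(θ) - exp(θ))/(θ + 1)
The later steps are derived from this incorrect expression, so the error originates in Step 2.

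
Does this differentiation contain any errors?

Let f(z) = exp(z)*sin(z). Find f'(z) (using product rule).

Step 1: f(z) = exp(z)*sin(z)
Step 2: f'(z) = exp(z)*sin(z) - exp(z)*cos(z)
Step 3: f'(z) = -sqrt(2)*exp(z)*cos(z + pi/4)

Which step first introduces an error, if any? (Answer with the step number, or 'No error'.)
Step 2

Step 2 is incorrect due to a sign flip.
The step shows: exp(z)*sin(z) - exp(z)*cos(z)
The correct value should be: exp(z)*sin(z) + exp(z)*cos(z)

Explanation: The sign of one term was flipped: the term exp(z)*cos(z) was incorrectly written as -exp(z)*cos(z)
The later steps are derived from this incorrect expression, so the error originates in Step 2.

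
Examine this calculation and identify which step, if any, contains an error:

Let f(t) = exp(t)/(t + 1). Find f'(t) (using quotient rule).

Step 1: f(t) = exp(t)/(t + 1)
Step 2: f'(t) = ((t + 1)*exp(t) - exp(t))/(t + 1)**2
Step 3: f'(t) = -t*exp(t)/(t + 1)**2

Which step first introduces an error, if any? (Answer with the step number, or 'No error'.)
Step 3

Step 3 is incorrect due to a sign flip.
The step shows: -t*exp(t)/(t + 1)**2
The correct value should be: t*exp(t)/(t + 1)**2

Explanation: The sign of the whole expression was flipped: the term t*exp(t)/(t + 1)**2 was incorrectly written as -t*exp(t)/(t + 1)**2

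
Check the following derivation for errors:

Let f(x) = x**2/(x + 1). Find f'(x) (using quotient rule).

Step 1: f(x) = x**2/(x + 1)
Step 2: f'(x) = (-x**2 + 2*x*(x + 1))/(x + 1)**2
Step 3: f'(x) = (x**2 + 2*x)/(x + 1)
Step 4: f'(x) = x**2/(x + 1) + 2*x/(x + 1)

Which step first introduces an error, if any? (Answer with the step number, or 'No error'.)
Step 3

Step 3 is incorrect due to a wrong exponent.
The step shows: (x**2 + 2*x)/(x + 1)
The correct value should be: (x**2 + 2*x)/(x + 1)**2

Explanation: The exponent -2 on x + 1 was incorrectly written as -1: the term (x**2 + 2*x)/(x + 1)**2 was incorrectly written as (x**2 + 2*x)/(x + 1)
The later steps are derived from this incorrect expression, so the error originates in Step 3.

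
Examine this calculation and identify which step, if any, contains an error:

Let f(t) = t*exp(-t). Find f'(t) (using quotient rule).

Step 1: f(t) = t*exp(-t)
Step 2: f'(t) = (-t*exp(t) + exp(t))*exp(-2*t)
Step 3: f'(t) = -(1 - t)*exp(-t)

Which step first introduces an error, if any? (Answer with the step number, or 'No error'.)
Step 3

Step 3 is incorrect due to a sign flip.
The step shows: -(1 - t)*exp(-t)
The correct value should be: (1 - t)*exp(-t)

Explanation: The sign of the whole expression was flipped: the term (1 - t)*exp(-t) was incorrectly written as -(1 - t)*exp(-t)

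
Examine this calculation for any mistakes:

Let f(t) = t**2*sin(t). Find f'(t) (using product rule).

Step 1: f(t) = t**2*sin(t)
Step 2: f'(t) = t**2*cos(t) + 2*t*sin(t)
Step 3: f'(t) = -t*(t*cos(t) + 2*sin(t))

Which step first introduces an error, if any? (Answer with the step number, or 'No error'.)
Step 3

Step 3 is incorrect due to a sign flip.
The step shows: -t*(t*cos(t) + 2*sin(t))
The correct value should be: t*(t*cos(t) + 2*sin(t))

Explanation: The sign of the whole expression was flipped: the term t*(t*cos(t) + 2*sin(t)) was incorrectly written as -t*(t*cos(t) + 2*sin(t))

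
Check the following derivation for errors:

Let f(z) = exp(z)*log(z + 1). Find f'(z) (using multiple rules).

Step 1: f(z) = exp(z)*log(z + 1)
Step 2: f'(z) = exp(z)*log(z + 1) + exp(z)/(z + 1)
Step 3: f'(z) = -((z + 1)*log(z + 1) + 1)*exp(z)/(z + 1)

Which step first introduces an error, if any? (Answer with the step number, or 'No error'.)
Step 3

Step 3 is incorrect due to a sign flip.
The step shows: -((z + 1)*log(z + 1) + 1)*exp(z)/(z + 1)
The correct value should be: ((z + 1)*log(z + 1) + 1)*exp(z)/(z + 1)

Explanation: The sign of the whole expression was flipped: the term ((z + 1)*log(z + 1) + 1)*exp(z)/(z + 1) was incorrectly written as -((z + 1)*log(z + 1) + 1)*exp(z)/(z + 1)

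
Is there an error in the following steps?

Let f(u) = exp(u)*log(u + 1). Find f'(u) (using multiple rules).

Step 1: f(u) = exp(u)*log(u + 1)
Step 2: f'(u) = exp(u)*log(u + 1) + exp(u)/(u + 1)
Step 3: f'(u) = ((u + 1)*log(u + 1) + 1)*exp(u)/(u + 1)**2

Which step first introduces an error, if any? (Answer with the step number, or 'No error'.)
Step 3

Step 3 is incorrect due to a wrong exponent.
The step shows: ((u + 1)*log(u + 1) + 1)*exp(u)/(u + 1)**2
The correct value should be: ((u + 1)*log(u + 1) + 1)*exp(u)/(u + 1)

Explanation: The exponent -1 on u + 1 was incorrectly written as -2: the term ((u + 1)*log(u + 1) + 1)*exp(u)/(u + 1) was incorrectly written as ((u + 1)*log(u + 1) + 1)*exp(u)/(u + 1)**2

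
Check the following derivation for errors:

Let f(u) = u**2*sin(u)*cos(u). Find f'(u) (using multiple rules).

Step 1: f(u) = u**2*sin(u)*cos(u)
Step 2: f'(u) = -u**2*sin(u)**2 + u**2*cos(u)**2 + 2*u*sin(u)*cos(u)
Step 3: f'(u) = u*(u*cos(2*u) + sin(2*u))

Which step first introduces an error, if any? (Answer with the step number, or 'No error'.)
No error

All steps in this derivation are correct.
The final answer f'(u) = u*(u*cos(2*u) + sin(2*u)) is valid.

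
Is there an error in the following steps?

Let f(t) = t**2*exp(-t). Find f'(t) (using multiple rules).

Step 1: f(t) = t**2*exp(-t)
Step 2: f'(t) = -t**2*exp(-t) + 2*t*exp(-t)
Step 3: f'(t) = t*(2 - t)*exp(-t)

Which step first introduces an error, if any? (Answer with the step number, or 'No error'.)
No error

All steps in this derivation are correct.
The final answer f'(t) = t*(2 - t)*exp(-t) is valid.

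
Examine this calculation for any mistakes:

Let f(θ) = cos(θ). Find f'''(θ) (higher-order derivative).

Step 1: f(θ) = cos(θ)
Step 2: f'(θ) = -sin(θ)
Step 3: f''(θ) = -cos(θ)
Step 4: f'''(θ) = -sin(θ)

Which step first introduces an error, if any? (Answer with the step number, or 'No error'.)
Step 4

Step 4 is incorrect due to a sign flip.
The step shows: -sin(θ)
The correct value should be: sin(θ)

Explanation: The sign of the whole expression was flipped: the term sin(θ) was incorrectly written as -sin(θ)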